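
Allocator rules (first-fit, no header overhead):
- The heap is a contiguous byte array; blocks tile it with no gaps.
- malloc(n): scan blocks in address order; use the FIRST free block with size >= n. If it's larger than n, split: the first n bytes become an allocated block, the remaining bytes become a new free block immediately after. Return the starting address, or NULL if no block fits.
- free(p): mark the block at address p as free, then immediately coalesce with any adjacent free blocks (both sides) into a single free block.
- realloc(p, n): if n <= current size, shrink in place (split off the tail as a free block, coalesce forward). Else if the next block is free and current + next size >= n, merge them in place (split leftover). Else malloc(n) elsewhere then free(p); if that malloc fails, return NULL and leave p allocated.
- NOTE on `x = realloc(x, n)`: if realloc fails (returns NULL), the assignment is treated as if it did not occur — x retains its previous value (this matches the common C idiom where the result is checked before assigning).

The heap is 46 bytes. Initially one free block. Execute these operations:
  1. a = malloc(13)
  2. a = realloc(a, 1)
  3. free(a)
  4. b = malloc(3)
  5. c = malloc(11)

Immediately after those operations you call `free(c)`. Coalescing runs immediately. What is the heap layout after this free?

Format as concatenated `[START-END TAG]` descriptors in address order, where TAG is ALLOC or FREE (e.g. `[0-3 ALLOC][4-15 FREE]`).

Answer: [0-2 ALLOC][3-45 FREE]

Derivation:
Op 1: a = malloc(13) -> a = 0; heap: [0-12 ALLOC][13-45 FREE]
Op 2: a = realloc(a, 1) -> a = 0; heap: [0-0 ALLOC][1-45 FREE]
Op 3: free(a) -> (freed a); heap: [0-45 FREE]
Op 4: b = malloc(3) -> b = 0; heap: [0-2 ALLOC][3-45 FREE]
Op 5: c = malloc(11) -> c = 3; heap: [0-2 ALLOC][3-13 ALLOC][14-45 FREE]
free(c): c = 3 -> block [3-13 ALLOC]; mark free, coalesce with adjacent free neighbors -> [0-2 ALLOC][3-45 FREE]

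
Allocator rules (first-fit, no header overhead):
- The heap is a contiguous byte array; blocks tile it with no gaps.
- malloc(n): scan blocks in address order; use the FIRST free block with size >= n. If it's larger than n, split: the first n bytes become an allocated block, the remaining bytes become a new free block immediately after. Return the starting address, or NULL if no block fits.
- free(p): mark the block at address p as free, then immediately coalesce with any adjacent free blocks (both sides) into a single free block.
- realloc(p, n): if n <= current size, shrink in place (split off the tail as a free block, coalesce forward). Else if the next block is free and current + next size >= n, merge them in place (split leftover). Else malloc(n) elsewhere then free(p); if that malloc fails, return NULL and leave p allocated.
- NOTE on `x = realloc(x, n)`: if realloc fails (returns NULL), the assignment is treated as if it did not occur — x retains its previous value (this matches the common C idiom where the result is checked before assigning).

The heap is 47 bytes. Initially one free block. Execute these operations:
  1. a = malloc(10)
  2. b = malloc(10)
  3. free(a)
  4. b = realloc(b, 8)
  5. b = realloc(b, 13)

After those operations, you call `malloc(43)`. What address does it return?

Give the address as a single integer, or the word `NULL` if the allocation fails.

Op 1: a = malloc(10) -> a = 0; heap: [0-9 ALLOC][10-46 FREE]
Op 2: b = malloc(10) -> b = 10; heap: [0-9 ALLOC][10-19 ALLOC][20-46 FREE]
Op 3: free(a) -> (freed a); heap: [0-9 FREE][10-19 ALLOC][20-46 FREE]
Op 4: b = realloc(b, 8) -> b = 10; heap: [0-9 FREE][10-17 ALLOC][18-46 FREE]
Op 5: b = realloc(b, 13) -> b = 10; heap: [0-9 FREE][10-22 ALLOC][23-46 FREE]
malloc(43): first-fit scan over [0-9 FREE][10-22 ALLOC][23-46 FREE] -> NULL

Answer: NULL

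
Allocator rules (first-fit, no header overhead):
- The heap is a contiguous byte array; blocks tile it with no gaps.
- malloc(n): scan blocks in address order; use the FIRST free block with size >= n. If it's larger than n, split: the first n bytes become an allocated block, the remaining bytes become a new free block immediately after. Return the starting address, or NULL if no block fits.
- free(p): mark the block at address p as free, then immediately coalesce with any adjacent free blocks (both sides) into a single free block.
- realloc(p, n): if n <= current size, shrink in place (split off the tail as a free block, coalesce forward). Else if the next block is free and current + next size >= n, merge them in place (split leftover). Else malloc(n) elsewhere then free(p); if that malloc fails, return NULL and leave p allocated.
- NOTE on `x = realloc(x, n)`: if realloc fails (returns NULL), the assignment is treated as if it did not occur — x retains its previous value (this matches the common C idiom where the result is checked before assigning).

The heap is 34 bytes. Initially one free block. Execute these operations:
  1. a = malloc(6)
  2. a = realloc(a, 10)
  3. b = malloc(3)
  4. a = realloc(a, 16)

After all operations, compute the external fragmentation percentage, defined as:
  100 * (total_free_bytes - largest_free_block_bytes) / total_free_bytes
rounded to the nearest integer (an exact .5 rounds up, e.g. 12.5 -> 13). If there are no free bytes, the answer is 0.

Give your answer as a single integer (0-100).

Answer: 33

Derivation:
Op 1: a = malloc(6) -> a = 0; heap: [0-5 ALLOC][6-33 FREE]
Op 2: a = realloc(a, 10) -> a = 0; heap: [0-9 ALLOC][10-33 FREE]
Op 3: b = malloc(3) -> b = 10; heap: [0-9 ALLOC][10-12 ALLOC][13-33 FREE]
Op 4: a = realloc(a, 16) -> a = 13; heap: [0-9 FREE][10-12 ALLOC][13-28 ALLOC][29-33 FREE]
Free blocks: [10 5] total_free=15 largest=10 -> 100*(15-10)/15 = 500/15 ≈ 33.333 -> rounds to 33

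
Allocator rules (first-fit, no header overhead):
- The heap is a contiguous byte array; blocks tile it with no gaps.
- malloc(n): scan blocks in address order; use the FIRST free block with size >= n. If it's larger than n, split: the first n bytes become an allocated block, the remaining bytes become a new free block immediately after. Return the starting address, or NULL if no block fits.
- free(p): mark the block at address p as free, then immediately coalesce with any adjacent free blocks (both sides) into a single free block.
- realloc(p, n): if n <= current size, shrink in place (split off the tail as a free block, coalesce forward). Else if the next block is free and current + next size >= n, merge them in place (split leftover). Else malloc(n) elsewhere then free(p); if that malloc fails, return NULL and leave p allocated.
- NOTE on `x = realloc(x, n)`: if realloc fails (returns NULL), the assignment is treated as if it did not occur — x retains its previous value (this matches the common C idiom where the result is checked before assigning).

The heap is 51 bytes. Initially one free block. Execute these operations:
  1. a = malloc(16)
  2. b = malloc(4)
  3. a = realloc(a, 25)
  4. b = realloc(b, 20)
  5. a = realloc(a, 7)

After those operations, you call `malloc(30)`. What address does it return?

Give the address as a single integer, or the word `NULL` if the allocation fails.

Answer: NULL

Derivation:
Op 1: a = malloc(16) -> a = 0; heap: [0-15 ALLOC][16-50 FREE]
Op 2: b = malloc(4) -> b = 16; heap: [0-15 ALLOC][16-19 ALLOC][20-50 FREE]
Op 3: a = realloc(a, 25) -> a = 20; heap: [0-15 FREE][16-19 ALLOC][20-44 ALLOC][45-50 FREE]
Op 4: b = realloc(b, 20) -> NULL (b unchanged); heap: [0-15 FREE][16-19 ALLOC][20-44 ALLOC][45-50 FREE]
Op 5: a = realloc(a, 7) -> a = 20; heap: [0-15 FREE][16-19 ALLOC][20-26 ALLOC][27-50 FREE]
malloc(30): first-fit scan over [0-15 FREE][16-19 ALLOC][20-26 ALLOC][27-50 FREE] -> NULL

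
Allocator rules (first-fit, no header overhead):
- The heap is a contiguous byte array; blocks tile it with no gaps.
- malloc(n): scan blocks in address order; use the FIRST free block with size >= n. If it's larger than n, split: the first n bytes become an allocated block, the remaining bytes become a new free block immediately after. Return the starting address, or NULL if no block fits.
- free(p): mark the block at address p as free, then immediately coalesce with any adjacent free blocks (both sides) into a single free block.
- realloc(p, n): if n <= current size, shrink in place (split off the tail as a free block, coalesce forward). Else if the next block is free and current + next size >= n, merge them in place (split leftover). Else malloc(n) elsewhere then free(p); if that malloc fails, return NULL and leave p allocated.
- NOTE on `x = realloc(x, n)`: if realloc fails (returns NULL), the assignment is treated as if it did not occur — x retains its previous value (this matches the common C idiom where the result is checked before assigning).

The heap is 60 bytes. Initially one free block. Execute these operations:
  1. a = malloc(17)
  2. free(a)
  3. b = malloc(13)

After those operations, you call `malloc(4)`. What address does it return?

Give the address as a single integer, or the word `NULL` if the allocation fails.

Answer: 13

Derivation:
Op 1: a = malloc(17) -> a = 0; heap: [0-16 ALLOC][17-59 FREE]
Op 2: free(a) -> (freed a); heap: [0-59 FREE]
Op 3: b = malloc(13) -> b = 0; heap: [0-12 ALLOC][13-59 FREE]
malloc(4): first-fit scan over [0-12 ALLOC][13-59 FREE] -> 13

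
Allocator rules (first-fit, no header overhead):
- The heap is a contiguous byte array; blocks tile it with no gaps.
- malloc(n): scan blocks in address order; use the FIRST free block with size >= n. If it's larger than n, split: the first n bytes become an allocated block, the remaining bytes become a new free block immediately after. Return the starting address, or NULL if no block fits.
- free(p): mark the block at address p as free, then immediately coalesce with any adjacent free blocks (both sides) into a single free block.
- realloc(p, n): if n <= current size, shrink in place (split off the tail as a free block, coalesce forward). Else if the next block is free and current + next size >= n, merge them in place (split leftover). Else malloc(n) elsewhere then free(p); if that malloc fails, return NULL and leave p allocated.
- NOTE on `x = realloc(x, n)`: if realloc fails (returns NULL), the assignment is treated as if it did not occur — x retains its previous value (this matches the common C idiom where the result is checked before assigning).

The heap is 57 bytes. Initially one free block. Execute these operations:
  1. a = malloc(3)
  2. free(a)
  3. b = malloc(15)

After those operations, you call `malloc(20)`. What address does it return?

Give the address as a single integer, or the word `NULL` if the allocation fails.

Answer: 15

Derivation:
Op 1: a = malloc(3) -> a = 0; heap: [0-2 ALLOC][3-56 FREE]
Op 2: free(a) -> (freed a); heap: [0-56 FREE]
Op 3: b = malloc(15) -> b = 0; heap: [0-14 ALLOC][15-56 FREE]
malloc(20): first-fit scan over [0-14 ALLOC][15-56 FREE] -> 15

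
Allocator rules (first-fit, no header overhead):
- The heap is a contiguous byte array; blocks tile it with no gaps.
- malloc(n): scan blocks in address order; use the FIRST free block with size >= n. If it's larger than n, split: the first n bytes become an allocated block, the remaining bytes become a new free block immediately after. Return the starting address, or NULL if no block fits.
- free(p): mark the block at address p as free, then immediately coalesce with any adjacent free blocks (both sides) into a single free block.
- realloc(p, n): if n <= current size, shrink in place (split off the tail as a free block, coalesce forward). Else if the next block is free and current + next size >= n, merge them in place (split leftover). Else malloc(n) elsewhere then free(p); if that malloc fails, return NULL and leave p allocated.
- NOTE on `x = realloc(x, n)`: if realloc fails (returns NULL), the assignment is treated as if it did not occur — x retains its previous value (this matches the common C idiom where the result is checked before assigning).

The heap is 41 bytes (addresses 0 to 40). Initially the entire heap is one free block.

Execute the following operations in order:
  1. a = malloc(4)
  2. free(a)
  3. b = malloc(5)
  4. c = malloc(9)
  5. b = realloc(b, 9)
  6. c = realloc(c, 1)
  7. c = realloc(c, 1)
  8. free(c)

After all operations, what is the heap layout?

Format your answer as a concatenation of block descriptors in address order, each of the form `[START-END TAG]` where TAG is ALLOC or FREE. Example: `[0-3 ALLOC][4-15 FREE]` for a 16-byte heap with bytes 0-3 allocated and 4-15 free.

Answer: [0-13 FREE][14-22 ALLOC][23-40 FREE]

Derivation:
Op 1: a = malloc(4) -> a = 0; heap: [0-3 ALLOC][4-40 FREE]
Op 2: free(a) -> (freed a); heap: [0-40 FREE]
Op 3: b = malloc(5) -> b = 0; heap: [0-4 ALLOC][5-40 FREE]
Op 4: c = malloc(9) -> c = 5; heap: [0-4 ALLOC][5-13 ALLOC][14-40 FREE]
Op 5: b = realloc(b, 9) -> b = 14; heap: [0-4 FREE][5-13 ALLOC][14-22 ALLOC][23-40 FREE]
Op 6: c = realloc(c, 1) -> c = 5; heap: [0-4 FREE][5-5 ALLOC][6-13 FREE][14-22 ALLOC][23-40 FREE]
Op 7: c = realloc(c, 1) -> c = 5; heap: [0-4 FREE][5-5 ALLOC][6-13 FREE][14-22 ALLOC][23-40 FREE]
Op 8: free(c) -> (freed c); heap: [0-13 FREE][14-22 ALLOC][23-40 FREE]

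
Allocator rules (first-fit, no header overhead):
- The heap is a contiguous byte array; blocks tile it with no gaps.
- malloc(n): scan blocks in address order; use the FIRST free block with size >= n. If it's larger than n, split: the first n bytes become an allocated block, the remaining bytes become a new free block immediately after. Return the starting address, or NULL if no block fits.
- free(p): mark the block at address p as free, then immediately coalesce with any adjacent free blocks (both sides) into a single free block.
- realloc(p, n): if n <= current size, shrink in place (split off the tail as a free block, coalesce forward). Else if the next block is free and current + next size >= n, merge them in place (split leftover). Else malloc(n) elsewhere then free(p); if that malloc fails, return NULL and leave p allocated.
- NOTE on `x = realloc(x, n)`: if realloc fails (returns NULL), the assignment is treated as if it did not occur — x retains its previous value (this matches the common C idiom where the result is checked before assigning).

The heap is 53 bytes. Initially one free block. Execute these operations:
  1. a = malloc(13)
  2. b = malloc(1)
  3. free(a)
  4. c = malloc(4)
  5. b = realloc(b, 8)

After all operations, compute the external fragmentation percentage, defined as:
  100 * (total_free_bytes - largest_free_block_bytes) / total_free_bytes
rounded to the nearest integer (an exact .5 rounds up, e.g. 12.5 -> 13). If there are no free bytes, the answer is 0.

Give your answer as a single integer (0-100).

Op 1: a = malloc(13) -> a = 0; heap: [0-12 ALLOC][13-52 FREE]
Op 2: b = malloc(1) -> b = 13; heap: [0-12 ALLOC][13-13 ALLOC][14-52 FREE]
Op 3: free(a) -> (freed a); heap: [0-12 FREE][13-13 ALLOC][14-52 FREE]
Op 4: c = malloc(4) -> c = 0; heap: [0-3 ALLOC][4-12 FREE][13-13 ALLOC][14-52 FREE]
Op 5: b = realloc(b, 8) -> b = 13; heap: [0-3 ALLOC][4-12 FREE][13-20 ALLOC][21-52 FREE]
Free blocks: [9 32] total_free=41 largest=32 -> 100*(41-32)/41 = 900/41 ≈ 21.951 -> rounds to 22

Answer: 22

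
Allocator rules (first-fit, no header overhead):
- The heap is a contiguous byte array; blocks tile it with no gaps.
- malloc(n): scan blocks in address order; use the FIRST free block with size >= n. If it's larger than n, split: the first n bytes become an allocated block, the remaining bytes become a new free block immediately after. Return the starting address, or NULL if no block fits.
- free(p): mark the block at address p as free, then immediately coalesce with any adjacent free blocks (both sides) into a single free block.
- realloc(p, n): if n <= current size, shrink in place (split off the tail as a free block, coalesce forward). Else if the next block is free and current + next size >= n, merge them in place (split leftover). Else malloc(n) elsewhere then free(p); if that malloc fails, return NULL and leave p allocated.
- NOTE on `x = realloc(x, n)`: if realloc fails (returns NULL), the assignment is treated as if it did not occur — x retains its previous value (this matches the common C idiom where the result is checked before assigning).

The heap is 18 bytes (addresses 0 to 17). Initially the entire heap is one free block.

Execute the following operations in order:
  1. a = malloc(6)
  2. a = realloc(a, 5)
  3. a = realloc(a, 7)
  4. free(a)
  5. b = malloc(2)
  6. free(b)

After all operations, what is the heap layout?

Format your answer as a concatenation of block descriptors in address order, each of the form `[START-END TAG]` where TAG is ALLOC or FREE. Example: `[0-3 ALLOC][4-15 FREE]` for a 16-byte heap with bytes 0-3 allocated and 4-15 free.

Answer: [0-17 FREE]

Derivation:
Op 1: a = malloc(6) -> a = 0; heap: [0-5 ALLOC][6-17 FREE]
Op 2: a = realloc(a, 5) -> a = 0; heap: [0-4 ALLOC][5-17 FREE]
Op 3: a = realloc(a, 7) -> a = 0; heap: [0-6 ALLOC][7-17 FREE]
Op 4: free(a) -> (freed a); heap: [0-17 FREE]
Op 5: b = malloc(2) -> b = 0; heap: [0-1 ALLOC][2-17 FREE]
Op 6: free(b) -> (freed b); heap: [0-17 FREE]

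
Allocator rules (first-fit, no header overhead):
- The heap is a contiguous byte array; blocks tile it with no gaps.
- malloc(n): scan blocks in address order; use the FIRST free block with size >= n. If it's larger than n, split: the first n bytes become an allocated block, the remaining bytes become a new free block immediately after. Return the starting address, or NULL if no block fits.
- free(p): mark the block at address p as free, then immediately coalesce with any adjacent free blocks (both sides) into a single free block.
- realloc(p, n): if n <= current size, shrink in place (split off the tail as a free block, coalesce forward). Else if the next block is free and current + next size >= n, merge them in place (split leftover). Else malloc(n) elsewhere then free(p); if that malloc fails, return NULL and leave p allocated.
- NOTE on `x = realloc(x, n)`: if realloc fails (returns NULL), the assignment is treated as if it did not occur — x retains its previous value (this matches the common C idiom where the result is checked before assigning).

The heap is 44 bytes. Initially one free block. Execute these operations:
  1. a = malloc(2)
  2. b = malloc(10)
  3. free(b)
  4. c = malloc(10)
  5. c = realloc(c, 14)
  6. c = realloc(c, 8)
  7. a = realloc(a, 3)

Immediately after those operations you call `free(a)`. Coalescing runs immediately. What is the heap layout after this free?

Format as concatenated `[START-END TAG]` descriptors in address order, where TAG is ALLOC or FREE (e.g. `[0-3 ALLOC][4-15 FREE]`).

Op 1: a = malloc(2) -> a = 0; heap: [0-1 ALLOC][2-43 FREE]
Op 2: b = malloc(10) -> b = 2; heap: [0-1 ALLOC][2-11 ALLOC][12-43 FREE]
Op 3: free(b) -> (freed b); heap: [0-1 ALLOC][2-43 FREE]
Op 4: c = malloc(10) -> c = 2; heap: [0-1 ALLOC][2-11 ALLOC][12-43 FREE]
Op 5: c = realloc(c, 14) -> c = 2; heap: [0-1 ALLOC][2-15 ALLOC][16-43 FREE]
Op 6: c = realloc(c, 8) -> c = 2; heap: [0-1 ALLOC][2-9 ALLOC][10-43 FREE]
Op 7: a = realloc(a, 3) -> a = 10; heap: [0-1 FREE][2-9 ALLOC][10-12 ALLOC][13-43 FREE]
free(a): a = 10 -> block [10-12 ALLOC]; mark free, coalesce with adjacent free neighbors -> [0-1 FREE][2-9 ALLOC][10-43 FREE]

Answer: [0-1 FREE][2-9 ALLOC][10-43 FREE]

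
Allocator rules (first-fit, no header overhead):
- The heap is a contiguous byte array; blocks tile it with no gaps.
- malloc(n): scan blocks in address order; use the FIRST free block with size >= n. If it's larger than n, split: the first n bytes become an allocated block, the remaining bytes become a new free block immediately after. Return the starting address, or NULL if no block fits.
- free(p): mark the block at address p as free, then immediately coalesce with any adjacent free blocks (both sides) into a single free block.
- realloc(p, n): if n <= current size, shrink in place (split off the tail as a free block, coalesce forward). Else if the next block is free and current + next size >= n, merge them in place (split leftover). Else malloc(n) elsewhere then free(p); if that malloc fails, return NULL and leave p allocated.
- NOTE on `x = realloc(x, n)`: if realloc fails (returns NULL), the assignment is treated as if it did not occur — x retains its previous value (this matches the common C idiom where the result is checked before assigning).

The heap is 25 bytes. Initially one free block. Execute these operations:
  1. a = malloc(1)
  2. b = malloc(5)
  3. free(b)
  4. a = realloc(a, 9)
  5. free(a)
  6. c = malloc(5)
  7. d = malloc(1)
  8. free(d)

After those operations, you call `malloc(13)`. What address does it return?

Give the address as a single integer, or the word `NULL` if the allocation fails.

Answer: 5

Derivation:
Op 1: a = malloc(1) -> a = 0; heap: [0-0 ALLOC][1-24 FREE]
Op 2: b = malloc(5) -> b = 1; heap: [0-0 ALLOC][1-5 ALLOC][6-24 FREE]
Op 3: free(b) -> (freed b); heap: [0-0 ALLOC][1-24 FREE]
Op 4: a = realloc(a, 9) -> a = 0; heap: [0-8 ALLOC][9-24 FREE]
Op 5: free(a) -> (freed a); heap: [0-24 FREE]
Op 6: c = malloc(5) -> c = 0; heap: [0-4 ALLOC][5-24 FREE]
Op 7: d = malloc(1) -> d = 5; heap: [0-4 ALLOC][5-5 ALLOC][6-24 FREE]
Op 8: free(d) -> (freed d); heap: [0-4 ALLOC][5-24 FREE]
malloc(13): first-fit scan over [0-4 ALLOC][5-24 FREE] -> 5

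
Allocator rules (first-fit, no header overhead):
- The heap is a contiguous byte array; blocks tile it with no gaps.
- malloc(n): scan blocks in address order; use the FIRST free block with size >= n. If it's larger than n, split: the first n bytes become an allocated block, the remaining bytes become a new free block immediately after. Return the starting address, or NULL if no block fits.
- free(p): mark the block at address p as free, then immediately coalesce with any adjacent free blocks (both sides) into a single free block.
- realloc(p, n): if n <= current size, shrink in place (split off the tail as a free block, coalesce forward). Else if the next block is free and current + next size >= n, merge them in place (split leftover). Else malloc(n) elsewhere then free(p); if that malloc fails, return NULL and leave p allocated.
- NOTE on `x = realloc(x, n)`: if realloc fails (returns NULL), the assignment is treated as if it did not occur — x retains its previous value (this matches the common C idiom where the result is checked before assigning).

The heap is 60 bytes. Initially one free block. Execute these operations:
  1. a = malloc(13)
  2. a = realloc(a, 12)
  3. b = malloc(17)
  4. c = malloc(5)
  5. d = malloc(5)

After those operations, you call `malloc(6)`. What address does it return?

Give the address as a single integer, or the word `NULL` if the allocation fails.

Op 1: a = malloc(13) -> a = 0; heap: [0-12 ALLOC][13-59 FREE]
Op 2: a = realloc(a, 12) -> a = 0; heap: [0-11 ALLOC][12-59 FREE]
Op 3: b = malloc(17) -> b = 12; heap: [0-11 ALLOC][12-28 ALLOC][29-59 FREE]
Op 4: c = malloc(5) -> c = 29; heap: [0-11 ALLOC][12-28 ALLOC][29-33 ALLOC][34-59 FREE]
Op 5: d = malloc(5) -> d = 34; heap: [0-11 ALLOC][12-28 ALLOC][29-33 ALLOC][34-38 ALLOC][39-59 FREE]
malloc(6): first-fit scan over [0-11 ALLOC][12-28 ALLOC][29-33 ALLOC][34-38 ALLOC][39-59 FREE] -> 39

Answer: 39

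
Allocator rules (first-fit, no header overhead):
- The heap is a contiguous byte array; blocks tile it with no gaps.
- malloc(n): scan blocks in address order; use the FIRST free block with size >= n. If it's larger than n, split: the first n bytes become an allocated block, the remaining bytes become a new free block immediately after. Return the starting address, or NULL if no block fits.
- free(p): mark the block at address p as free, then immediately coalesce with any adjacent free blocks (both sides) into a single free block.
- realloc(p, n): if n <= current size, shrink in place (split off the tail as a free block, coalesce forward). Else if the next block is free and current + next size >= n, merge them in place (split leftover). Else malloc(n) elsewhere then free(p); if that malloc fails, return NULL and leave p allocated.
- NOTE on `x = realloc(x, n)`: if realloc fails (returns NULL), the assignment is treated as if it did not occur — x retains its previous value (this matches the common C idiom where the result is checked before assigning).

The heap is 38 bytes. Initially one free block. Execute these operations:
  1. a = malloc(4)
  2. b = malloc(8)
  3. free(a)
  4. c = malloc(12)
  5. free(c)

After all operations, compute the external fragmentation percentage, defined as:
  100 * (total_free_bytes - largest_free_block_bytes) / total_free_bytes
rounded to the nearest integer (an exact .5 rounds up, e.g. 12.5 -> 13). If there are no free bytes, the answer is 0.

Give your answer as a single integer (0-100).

Op 1: a = malloc(4) -> a = 0; heap: [0-3 ALLOC][4-37 FREE]
Op 2: b = malloc(8) -> b = 4; heap: [0-3 ALLOC][4-11 ALLOC][12-37 FREE]
Op 3: free(a) -> (freed a); heap: [0-3 FREE][4-11 ALLOC][12-37 FREE]
Op 4: c = malloc(12) -> c = 12; heap: [0-3 FREE][4-11 ALLOC][12-23 ALLOC][24-37 FREE]
Op 5: free(c) -> (freed c); heap: [0-3 FREE][4-11 ALLOC][12-37 FREE]
Free blocks: [4 26] total_free=30 largest=26 -> 100*(30-26)/30 = 400/30 ≈ 13.333 -> rounds to 13

Answer: 13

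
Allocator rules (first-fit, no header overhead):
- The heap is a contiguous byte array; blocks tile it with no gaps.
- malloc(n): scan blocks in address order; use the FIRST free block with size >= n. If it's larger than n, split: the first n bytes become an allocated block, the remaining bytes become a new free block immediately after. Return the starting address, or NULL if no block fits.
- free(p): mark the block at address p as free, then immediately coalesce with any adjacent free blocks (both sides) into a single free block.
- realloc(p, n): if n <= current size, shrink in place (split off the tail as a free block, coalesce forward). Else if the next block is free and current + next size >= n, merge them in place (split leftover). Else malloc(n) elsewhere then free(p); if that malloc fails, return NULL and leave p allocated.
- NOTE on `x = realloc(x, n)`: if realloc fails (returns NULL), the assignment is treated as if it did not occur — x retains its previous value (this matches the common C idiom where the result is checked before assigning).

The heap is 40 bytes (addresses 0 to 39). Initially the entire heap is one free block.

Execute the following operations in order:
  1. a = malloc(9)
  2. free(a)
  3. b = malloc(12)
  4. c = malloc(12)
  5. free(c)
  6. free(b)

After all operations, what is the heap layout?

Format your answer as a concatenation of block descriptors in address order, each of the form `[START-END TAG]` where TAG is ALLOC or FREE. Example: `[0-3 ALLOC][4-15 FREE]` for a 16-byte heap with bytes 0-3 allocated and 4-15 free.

Op 1: a = malloc(9) -> a = 0; heap: [0-8 ALLOC][9-39 FREE]
Op 2: free(a) -> (freed a); heap: [0-39 FREE]
Op 3: b = malloc(12) -> b = 0; heap: [0-11 ALLOC][12-39 FREE]
Op 4: c = malloc(12) -> c = 12; heap: [0-11 ALLOC][12-23 ALLOC][24-39 FREE]
Op 5: free(c) -> (freed c); heap: [0-11 ALLOC][12-39 FREE]
Op 6: free(b) -> (freed b); heap: [0-39 FREE]

Answer: [0-39 FREE]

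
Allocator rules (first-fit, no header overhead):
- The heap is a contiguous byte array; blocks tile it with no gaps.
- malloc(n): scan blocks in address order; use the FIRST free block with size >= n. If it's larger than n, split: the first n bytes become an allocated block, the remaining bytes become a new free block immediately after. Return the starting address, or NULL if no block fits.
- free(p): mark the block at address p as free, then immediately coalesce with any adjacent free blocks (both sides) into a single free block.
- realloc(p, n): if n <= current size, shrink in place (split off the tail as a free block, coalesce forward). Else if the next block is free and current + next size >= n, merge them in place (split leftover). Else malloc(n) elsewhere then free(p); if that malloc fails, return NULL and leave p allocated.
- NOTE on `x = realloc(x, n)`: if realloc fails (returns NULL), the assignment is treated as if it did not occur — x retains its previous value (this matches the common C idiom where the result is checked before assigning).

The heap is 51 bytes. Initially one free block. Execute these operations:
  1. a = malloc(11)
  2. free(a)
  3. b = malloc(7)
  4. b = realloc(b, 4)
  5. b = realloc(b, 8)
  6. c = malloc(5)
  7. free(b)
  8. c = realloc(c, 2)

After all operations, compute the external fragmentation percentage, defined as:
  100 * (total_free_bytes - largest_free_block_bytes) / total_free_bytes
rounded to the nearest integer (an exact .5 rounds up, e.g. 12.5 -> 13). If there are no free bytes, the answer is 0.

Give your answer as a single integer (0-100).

Op 1: a = malloc(11) -> a = 0; heap: [0-10 ALLOC][11-50 FREE]
Op 2: free(a) -> (freed a); heap: [0-50 FREE]
Op 3: b = malloc(7) -> b = 0; heap: [0-6 ALLOC][7-50 FREE]
Op 4: b = realloc(b, 4) -> b = 0; heap: [0-3 ALLOC][4-50 FREE]
Op 5: b = realloc(b, 8) -> b = 0; heap: [0-7 ALLOC][8-50 FREE]
Op 6: c = malloc(5) -> c = 8; heap: [0-7 ALLOC][8-12 ALLOC][13-50 FREE]
Op 7: free(b) -> (freed b); heap: [0-7 FREE][8-12 ALLOC][13-50 FREE]
Op 8: c = realloc(c, 2) -> c = 8; heap: [0-7 FREE][8-9 ALLOC][10-50 FREE]
Free blocks: [8 41] total_free=49 largest=41 -> 100*(49-41)/49 = 800/49 ≈ 16.327 -> rounds to 16

Answer: 16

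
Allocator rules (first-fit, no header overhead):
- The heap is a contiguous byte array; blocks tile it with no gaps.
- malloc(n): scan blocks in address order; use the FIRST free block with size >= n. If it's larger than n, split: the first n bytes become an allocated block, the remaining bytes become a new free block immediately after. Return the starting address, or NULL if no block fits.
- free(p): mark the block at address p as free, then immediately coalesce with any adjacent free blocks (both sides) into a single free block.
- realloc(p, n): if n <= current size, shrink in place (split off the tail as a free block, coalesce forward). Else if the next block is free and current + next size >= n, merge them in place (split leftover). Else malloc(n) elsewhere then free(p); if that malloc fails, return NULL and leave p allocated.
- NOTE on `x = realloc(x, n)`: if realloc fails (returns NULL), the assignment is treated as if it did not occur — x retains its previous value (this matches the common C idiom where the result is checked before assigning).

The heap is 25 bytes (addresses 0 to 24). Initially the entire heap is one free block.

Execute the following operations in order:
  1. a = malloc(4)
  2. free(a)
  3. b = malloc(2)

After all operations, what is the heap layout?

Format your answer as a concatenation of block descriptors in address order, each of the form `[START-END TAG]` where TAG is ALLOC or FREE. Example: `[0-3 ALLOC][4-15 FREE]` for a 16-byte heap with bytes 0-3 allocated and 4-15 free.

Answer: [0-1 ALLOC][2-24 FREE]

Derivation:
Op 1: a = malloc(4) -> a = 0; heap: [0-3 ALLOC][4-24 FREE]
Op 2: free(a) -> (freed a); heap: [0-24 FREE]
Op 3: b = malloc(2) -> b = 0; heap: [0-1 ALLOC][2-24 FREE]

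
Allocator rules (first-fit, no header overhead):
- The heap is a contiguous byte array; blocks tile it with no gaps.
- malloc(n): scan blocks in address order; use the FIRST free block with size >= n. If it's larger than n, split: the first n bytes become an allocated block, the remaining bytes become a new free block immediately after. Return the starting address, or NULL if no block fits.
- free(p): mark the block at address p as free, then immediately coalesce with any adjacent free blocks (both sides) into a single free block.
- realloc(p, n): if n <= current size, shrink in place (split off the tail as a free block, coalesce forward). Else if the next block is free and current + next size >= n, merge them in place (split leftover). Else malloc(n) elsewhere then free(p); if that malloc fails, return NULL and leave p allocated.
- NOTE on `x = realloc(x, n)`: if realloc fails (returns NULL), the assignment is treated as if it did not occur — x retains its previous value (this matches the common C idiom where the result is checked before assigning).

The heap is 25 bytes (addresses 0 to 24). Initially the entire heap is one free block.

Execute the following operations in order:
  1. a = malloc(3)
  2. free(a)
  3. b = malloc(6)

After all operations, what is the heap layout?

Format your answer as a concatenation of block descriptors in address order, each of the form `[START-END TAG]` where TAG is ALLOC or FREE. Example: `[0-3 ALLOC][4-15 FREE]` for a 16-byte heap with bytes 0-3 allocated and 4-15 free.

Op 1: a = malloc(3) -> a = 0; heap: [0-2 ALLOC][3-24 FREE]
Op 2: free(a) -> (freed a); heap: [0-24 FREE]
Op 3: b = malloc(6) -> b = 0; heap: [0-5 ALLOC][6-24 FREE]

Answer: [0-5 ALLOC][6-24 FREE]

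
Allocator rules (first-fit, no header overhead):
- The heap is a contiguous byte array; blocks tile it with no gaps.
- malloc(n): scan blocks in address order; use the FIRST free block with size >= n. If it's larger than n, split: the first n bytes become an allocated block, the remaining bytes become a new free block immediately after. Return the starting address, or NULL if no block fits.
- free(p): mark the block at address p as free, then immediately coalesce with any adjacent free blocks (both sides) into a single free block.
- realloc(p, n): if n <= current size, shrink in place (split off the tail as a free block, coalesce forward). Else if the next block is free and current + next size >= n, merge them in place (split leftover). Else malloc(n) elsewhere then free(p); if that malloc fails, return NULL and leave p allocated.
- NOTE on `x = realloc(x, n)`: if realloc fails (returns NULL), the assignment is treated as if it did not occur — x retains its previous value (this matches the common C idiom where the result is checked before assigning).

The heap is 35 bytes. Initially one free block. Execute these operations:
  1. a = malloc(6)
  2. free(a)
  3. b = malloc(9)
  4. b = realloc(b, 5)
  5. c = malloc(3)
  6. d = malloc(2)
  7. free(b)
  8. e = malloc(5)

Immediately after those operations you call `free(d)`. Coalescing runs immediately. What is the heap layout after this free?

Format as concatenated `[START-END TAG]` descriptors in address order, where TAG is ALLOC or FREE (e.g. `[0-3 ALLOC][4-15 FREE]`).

Answer: [0-4 ALLOC][5-7 ALLOC][8-34 FREE]

Derivation:
Op 1: a = malloc(6) -> a = 0; heap: [0-5 ALLOC][6-34 FREE]
Op 2: free(a) -> (freed a); heap: [0-34 FREE]
Op 3: b = malloc(9) -> b = 0; heap: [0-8 ALLOC][9-34 FREE]
Op 4: b = realloc(b, 5) -> b = 0; heap: [0-4 ALLOC][5-34 FREE]
Op 5: c = malloc(3) -> c = 5; heap: [0-4 ALLOC][5-7 ALLOC][8-34 FREE]
Op 6: d = malloc(2) -> d = 8; heap: [0-4 ALLOC][5-7 ALLOC][8-9 ALLOC][10-34 FREE]
Op 7: free(b) -> (freed b); heap: [0-4 FREE][5-7 ALLOC][8-9 ALLOC][10-34 FREE]
Op 8: e = malloc(5) -> e = 0; heap: [0-4 ALLOC][5-7 ALLOC][8-9 ALLOC][10-34 FREE]
free(d): d = 8 -> block [8-9 ALLOC]; mark free, coalesce with adjacent free neighbors -> [0-4 ALLOC][5-7 ALLOC][8-34 FREE]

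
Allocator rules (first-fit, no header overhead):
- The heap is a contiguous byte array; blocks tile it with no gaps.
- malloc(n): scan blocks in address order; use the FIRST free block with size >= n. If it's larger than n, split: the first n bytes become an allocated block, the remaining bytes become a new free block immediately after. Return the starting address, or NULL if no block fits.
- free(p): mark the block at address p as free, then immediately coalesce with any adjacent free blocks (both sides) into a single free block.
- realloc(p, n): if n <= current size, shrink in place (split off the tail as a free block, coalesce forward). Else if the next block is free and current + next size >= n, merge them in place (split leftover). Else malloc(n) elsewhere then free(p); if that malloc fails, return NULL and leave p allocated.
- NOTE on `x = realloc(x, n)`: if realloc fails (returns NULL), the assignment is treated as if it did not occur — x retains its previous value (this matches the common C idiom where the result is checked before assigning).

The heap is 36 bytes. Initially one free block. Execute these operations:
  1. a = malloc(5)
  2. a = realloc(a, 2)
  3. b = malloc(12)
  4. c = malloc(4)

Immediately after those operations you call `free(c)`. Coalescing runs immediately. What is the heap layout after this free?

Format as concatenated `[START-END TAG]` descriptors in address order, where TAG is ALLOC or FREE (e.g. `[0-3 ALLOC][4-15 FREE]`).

Op 1: a = malloc(5) -> a = 0; heap: [0-4 ALLOC][5-35 FREE]
Op 2: a = realloc(a, 2) -> a = 0; heap: [0-1 ALLOC][2-35 FREE]
Op 3: b = malloc(12) -> b = 2; heap: [0-1 ALLOC][2-13 ALLOC][14-35 FREE]
Op 4: c = malloc(4) -> c = 14; heap: [0-1 ALLOC][2-13 ALLOC][14-17 ALLOC][18-35 FREE]
free(c): c = 14 -> block [14-17 ALLOC]; mark free, coalesce with adjacent free neighbors -> [0-1 ALLOC][2-13 ALLOC][14-35 FREE]

Answer: [0-1 ALLOC][2-13 ALLOC][14-35 FREE]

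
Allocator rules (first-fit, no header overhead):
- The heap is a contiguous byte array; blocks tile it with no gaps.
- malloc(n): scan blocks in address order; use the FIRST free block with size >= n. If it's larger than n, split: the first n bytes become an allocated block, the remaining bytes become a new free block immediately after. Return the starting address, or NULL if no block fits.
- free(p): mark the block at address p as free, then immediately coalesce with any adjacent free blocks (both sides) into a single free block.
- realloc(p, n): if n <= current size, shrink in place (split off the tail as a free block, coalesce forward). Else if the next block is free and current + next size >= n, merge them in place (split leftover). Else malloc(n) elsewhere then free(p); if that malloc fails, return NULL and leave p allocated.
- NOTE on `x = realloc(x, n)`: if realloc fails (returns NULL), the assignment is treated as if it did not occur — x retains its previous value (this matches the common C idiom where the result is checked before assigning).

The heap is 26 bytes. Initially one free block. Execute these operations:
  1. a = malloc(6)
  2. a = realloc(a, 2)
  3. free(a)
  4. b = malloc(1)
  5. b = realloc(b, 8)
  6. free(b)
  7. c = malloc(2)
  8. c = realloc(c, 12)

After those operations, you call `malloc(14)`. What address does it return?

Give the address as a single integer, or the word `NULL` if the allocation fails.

Op 1: a = malloc(6) -> a = 0; heap: [0-5 ALLOC][6-25 FREE]
Op 2: a = realloc(a, 2) -> a = 0; heap: [0-1 ALLOC][2-25 FREE]
Op 3: free(a) -> (freed a); heap: [0-25 FREE]
Op 4: b = malloc(1) -> b = 0; heap: [0-0 ALLOC][1-25 FREE]
Op 5: b = realloc(b, 8) -> b = 0; heap: [0-7 ALLOC][8-25 FREE]
Op 6: free(b) -> (freed b); heap: [0-25 FREE]
Op 7: c = malloc(2) -> c = 0; heap: [0-1 ALLOC][2-25 FREE]
Op 8: c = realloc(c, 12) -> c = 0; heap: [0-11 ALLOC][12-25 FREE]
malloc(14): first-fit scan over [0-11 ALLOC][12-25 FREE] -> 12

Answer: 12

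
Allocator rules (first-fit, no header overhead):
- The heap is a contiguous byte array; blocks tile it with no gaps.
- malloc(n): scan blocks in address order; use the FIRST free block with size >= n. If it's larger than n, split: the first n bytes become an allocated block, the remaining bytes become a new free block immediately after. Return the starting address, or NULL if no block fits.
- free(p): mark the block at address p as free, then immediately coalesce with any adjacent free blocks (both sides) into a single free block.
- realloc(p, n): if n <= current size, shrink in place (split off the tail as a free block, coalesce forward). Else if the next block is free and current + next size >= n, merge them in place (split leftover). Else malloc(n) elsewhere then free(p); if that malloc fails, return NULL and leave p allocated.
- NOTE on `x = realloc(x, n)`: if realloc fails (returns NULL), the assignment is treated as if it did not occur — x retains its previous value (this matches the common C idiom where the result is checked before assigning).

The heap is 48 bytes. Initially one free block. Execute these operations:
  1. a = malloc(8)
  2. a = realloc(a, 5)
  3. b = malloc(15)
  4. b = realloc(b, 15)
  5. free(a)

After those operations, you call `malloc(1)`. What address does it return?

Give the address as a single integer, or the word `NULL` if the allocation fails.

Op 1: a = malloc(8) -> a = 0; heap: [0-7 ALLOC][8-47 FREE]
Op 2: a = realloc(a, 5) -> a = 0; heap: [0-4 ALLOC][5-47 FREE]
Op 3: b = malloc(15) -> b = 5; heap: [0-4 ALLOC][5-19 ALLOC][20-47 FREE]
Op 4: b = realloc(b, 15) -> b = 5; heap: [0-4 ALLOC][5-19 ALLOC][20-47 FREE]
Op 5: free(a) -> (freed a); heap: [0-4 FREE][5-19 ALLOC][20-47 FREE]
malloc(1): first-fit scan over [0-4 FREE][5-19 ALLOC][20-47 FREE] -> 0

Answer: 0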